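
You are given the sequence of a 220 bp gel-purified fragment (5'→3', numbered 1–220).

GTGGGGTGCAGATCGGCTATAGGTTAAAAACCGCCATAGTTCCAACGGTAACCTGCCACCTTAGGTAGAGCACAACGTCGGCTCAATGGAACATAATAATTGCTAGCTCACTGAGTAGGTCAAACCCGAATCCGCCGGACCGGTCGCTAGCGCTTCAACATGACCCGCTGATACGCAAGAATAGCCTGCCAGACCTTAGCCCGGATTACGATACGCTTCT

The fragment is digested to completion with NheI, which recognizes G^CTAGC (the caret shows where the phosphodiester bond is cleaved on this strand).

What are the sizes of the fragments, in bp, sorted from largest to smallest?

102, 74, 44 bp

NheI sites (GCTAGC) start at positions 102, 146.
NheI cuts after the first base of each site, so after positions 102, 146.
Linear molecule, 2 cuts → 3 fragments:
  1–102 → 102 bp
  103–146 → 44 bp
  147–220 → 74 bp
Sorted largest to smallest: 102, 74, 44 bp.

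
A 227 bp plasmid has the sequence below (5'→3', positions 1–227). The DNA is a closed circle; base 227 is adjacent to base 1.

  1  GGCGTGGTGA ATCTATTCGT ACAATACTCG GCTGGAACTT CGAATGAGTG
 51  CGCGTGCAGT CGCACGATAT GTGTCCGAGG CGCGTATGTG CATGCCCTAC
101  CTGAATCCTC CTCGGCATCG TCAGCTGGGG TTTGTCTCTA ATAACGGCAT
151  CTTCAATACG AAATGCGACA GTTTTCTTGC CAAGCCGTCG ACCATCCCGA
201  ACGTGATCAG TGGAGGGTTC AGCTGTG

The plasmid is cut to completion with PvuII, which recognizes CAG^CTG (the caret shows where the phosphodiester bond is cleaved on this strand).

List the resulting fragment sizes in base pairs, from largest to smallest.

PvuII sites (CAGCTG) start at positions 122, 220.
PvuII cuts after base 3 of each site, so after positions 124, 222.
Circular molecule, 2 cuts → 2 fragments:
  125–222 → 98 bp
  223–227 then 1–124 → 5 + 124 = 129 bp
Sorted largest to smallest: 129, 98 bp.

129, 98 bp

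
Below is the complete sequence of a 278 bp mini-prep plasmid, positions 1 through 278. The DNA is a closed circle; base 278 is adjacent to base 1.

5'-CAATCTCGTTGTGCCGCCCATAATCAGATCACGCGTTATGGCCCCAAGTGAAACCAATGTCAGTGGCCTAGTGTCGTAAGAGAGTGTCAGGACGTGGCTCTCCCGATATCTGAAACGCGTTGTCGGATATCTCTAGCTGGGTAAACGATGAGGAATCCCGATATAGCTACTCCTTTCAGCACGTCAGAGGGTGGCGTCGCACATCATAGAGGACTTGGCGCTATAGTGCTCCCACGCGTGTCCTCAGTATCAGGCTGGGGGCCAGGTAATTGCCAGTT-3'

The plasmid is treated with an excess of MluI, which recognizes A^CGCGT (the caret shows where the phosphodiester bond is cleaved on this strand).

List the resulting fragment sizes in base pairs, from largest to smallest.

119, 84, 75 bp

MluI sites (ACGCGT) start at positions 31, 115, 234.
MluI cuts after the first base of each site, so after positions 31, 115, 234.
Circular molecule, 3 cuts → 3 fragments:
  32–115 → 84 bp
  116–234 → 119 bp
  235–278 then 1–31 → 44 + 31 = 75 bp
Sorted largest to smallest: 119, 84, 75 bp.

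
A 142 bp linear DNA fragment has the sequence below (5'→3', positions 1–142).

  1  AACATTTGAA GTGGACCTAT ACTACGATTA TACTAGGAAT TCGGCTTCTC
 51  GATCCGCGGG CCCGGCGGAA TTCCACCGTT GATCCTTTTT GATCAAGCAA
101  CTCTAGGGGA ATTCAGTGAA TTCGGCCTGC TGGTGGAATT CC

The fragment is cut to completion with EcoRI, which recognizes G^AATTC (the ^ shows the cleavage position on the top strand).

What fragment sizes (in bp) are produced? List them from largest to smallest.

41, 37, 31, 18, 9, 6 bp

EcoRI sites (GAATTC) start at positions 37, 68, 109, 118, 136.
EcoRI cuts after the first base of each site, so after positions 37, 68, 109, 118, 136.
Linear molecule, 5 cuts → 6 fragments:
  1–37 → 37 bp
  38–68 → 31 bp
  69–109 → 41 bp
  110–118 → 9 bp
  119–136 → 18 bp
  137–142 → 6 bp
Sorted largest to smallest: 41, 37, 31, 18, 9, 6 bp.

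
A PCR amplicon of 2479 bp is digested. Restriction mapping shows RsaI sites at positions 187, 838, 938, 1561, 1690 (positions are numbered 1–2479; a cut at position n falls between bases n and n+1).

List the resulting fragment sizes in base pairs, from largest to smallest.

789, 651, 623, 187, 129, 100 bp

Linear molecule, 5 cuts → 6 fragments:
  187 − 0 = 187 bp
  838 − 187 = 651 bp
  938 − 838 = 100 bp
  1561 − 938 = 623 bp
  1690 − 1561 = 129 bp
  2479 − 1690 = 789 bp
Sorted largest to smallest: 789, 651, 623, 187, 129, 100 bp.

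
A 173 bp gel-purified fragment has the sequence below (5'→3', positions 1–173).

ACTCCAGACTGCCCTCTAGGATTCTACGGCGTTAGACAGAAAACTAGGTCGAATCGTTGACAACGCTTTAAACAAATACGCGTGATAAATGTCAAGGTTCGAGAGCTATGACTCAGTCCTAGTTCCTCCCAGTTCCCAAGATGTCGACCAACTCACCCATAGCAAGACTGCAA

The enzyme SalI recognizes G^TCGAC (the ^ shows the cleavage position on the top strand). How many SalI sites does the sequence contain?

1

GTCGAC occurs starting at position 143.
SalI cuts at 1 site.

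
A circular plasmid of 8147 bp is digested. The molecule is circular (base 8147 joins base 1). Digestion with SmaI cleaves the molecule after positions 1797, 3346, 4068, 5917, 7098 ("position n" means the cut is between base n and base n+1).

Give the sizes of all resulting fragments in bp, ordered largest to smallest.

Circular molecule, 5 cuts → 5 fragments:
  3346 − 1797 = 1549 bp
  4068 − 3346 = 722 bp
  5917 − 4068 = 1849 bp
  7098 − 5917 = 1181 bp
  wrap: 8147 − 7098 + 1797 = 2846 bp
Sorted largest to smallest: 2846, 1849, 1549, 1181, 722 bp.

2846, 1849, 1549, 1181, 722 bp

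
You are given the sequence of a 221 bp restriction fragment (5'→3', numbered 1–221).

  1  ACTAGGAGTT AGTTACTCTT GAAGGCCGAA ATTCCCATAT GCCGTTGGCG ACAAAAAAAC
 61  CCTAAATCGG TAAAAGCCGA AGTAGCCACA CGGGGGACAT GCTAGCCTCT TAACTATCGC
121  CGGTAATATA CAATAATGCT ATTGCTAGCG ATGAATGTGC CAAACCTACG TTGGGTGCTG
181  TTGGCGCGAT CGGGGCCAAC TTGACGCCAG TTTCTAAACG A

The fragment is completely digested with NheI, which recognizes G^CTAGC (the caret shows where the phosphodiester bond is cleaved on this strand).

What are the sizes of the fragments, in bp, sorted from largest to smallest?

NheI sites (GCTAGC) start at positions 101, 144.
NheI cuts after the first base of each site, so after positions 101, 144.
Linear molecule, 2 cuts → 3 fragments:
  1–101 → 101 bp
  102–144 → 43 bp
  145–221 → 77 bp
Sorted largest to smallest: 101, 77, 43 bp.

101, 77, 43 bp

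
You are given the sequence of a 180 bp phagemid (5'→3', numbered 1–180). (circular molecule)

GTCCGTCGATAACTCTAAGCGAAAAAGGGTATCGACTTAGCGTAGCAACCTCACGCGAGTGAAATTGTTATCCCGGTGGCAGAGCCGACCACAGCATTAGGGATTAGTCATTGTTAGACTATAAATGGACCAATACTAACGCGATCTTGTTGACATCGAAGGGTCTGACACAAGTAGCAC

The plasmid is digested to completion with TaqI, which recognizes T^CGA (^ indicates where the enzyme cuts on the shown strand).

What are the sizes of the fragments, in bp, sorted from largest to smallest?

TaqI sites (TCGA) start at positions 6, 32, 156.
TaqI cuts after the first base of each site, so after positions 6, 32, 156.
Circular molecule, 3 cuts → 3 fragments:
  7–32 → 26 bp
  33–156 → 124 bp
  157–180 then 1–6 → 24 + 6 = 30 bp
Sorted largest to smallest: 124, 30, 26 bp.

124, 30, 26 bp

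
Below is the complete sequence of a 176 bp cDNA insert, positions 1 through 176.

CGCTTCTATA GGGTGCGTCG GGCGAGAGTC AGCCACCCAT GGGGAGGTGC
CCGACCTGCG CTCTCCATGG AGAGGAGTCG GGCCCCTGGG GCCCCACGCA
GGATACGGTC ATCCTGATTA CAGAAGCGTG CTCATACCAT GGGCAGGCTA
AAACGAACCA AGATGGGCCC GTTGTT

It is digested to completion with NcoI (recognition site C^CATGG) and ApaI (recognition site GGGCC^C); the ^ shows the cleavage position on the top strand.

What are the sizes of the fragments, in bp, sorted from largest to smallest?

NcoI sites (CCATGG) start at positions 37, 65, 137.
NcoI cuts after the first base of each site, so after positions 37, 65, 137.
ApaI sites (GGGCCC) start at positions 80, 89, 165.
ApaI cuts after base 5 of each site (before the last base), so after positions 84, 93, 169.
Combined cut positions: 37, 65, 84, 93, 137, 169.
Linear molecule, 6 cuts → 7 fragments:
  1–37 → 37 bp
  38–65 → 28 bp
  66–84 → 19 bp
  85–93 → 9 bp
  94–137 → 44 bp
  138–169 → 32 bp
  170–176 → 7 bp
Sorted largest to smallest: 44, 37, 32, 28, 19, 9, 7 bp.

44, 37, 32, 28, 19, 9, 7 bp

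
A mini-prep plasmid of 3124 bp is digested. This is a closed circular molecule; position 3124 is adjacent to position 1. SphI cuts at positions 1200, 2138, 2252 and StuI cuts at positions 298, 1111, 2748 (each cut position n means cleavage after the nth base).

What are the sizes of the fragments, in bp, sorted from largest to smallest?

Combined cut positions (sorted): 298, 1111, 1200, 2138, 2252, 2748.
Circular molecule, 6 cuts → 6 fragments:
  1111 − 298 = 813 bp
  1200 − 1111 = 89 bp
  2138 − 1200 = 938 bp
  2252 − 2138 = 114 bp
  2748 − 2252 = 496 bp
  wrap: 3124 − 2748 + 298 = 674 bp
Sorted largest to smallest: 938, 813, 674, 496, 114, 89 bp.

938, 813, 674, 496, 114, 89 bp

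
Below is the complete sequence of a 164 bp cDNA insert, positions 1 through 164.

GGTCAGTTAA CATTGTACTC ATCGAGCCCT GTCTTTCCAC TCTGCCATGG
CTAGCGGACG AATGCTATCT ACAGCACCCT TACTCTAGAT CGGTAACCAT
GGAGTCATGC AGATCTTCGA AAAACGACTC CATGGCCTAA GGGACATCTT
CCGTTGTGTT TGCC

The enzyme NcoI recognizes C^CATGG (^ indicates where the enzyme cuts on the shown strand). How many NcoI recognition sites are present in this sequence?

3

CCATGG occurs starting at positions 45, 97, 130.
NcoI cuts at 3 sites.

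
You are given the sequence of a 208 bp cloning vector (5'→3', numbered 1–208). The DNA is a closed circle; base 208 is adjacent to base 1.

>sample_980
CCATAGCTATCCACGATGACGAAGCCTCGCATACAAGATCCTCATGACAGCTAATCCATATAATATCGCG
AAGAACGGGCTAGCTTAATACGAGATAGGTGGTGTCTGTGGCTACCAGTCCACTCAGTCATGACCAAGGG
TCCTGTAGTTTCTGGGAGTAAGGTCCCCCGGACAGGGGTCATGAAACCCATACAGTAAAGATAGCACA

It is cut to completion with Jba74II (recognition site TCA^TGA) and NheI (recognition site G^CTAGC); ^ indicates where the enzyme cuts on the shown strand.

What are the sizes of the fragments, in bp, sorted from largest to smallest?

71, 51, 51, 35 bp

Jba74II sites (TCATGA) start at positions 42, 128, 179.
Jba74II cuts after base 3 of each site, so after positions 44, 130, 181.
The NheI site (GCTAGC) starts at position 79.
NheI cuts after the first base of each site, so after position 79.
Combined cut positions: 44, 79, 130, 181.
Circular molecule, 4 cuts → 4 fragments:
  45–79 → 35 bp
  80–130 → 51 bp
  131–181 → 51 bp
  182–208 then 1–44 → 27 + 44 = 71 bp
Sorted largest to smallest: 71, 51, 51, 35 bp.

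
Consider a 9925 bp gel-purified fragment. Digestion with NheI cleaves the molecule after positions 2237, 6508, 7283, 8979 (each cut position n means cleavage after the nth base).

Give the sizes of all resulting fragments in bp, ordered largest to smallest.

Linear molecule, 4 cuts → 5 fragments:
  2237 − 0 = 2237 bp
  6508 − 2237 = 4271 bp
  7283 − 6508 = 775 bp
  8979 − 7283 = 1696 bp
  9925 − 8979 = 946 bp
Sorted largest to smallest: 4271, 2237, 1696, 946, 775 bp.

4271, 2237, 1696, 946, 775 bp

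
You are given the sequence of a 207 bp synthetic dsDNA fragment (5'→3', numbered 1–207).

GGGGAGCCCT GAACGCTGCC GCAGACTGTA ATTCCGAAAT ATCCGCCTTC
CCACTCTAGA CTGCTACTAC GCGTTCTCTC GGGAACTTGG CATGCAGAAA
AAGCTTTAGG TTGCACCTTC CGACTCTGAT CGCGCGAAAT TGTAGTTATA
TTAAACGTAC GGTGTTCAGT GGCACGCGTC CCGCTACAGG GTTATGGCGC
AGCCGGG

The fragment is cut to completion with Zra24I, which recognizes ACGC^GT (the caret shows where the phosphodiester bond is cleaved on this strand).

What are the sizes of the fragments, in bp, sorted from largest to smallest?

105, 72, 30 bp

Zra24I sites (ACGCGT) start at positions 69, 174.
Zra24I cuts after base 4 of each site, so after positions 72, 177.
Linear molecule, 2 cuts → 3 fragments:
  1–72 → 72 bp
  73–177 → 105 bp
  178–207 → 30 bp
Sorted largest to smallest: 105, 72, 30 bp.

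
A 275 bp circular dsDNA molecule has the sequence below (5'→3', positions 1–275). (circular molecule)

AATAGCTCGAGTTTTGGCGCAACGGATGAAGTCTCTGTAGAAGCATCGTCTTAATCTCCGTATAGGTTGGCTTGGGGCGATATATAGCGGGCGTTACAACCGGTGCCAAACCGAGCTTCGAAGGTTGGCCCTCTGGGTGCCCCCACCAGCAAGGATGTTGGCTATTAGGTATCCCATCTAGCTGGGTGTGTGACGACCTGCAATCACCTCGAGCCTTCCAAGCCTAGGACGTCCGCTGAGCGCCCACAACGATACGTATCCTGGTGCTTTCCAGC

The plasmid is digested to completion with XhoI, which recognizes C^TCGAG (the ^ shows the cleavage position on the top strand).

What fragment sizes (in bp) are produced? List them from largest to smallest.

202, 73 bp

XhoI sites (CTCGAG) start at positions 6, 208.
XhoI cuts after the first base of each site, so after positions 6, 208.
Circular molecule, 2 cuts → 2 fragments:
  7–208 → 202 bp
  209–275 then 1–6 → 67 + 6 = 73 bp
Sorted largest to smallest: 202, 73 bp.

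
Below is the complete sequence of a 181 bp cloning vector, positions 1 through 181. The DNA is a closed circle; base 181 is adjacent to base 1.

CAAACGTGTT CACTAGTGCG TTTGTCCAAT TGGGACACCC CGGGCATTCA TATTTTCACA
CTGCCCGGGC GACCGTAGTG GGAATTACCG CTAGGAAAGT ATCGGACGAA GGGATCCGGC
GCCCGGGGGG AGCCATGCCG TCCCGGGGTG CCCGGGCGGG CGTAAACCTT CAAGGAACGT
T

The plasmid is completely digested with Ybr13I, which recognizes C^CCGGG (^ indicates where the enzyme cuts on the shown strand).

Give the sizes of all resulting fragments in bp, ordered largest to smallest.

Ybr13I sites (CCCGGG) start at positions 39, 64, 122, 142, 151.
Ybr13I cuts after the first base of each site, so after positions 39, 64, 122, 142, 151.
Circular molecule, 5 cuts → 5 fragments:
  40–64 → 25 bp
  65–122 → 58 bp
  123–142 → 20 bp
  143–151 → 9 bp
  152–181 then 1–39 → 30 + 39 = 69 bp
Sorted largest to smallest: 69, 58, 25, 20, 9 bp.

69, 58, 25, 20, 9 bp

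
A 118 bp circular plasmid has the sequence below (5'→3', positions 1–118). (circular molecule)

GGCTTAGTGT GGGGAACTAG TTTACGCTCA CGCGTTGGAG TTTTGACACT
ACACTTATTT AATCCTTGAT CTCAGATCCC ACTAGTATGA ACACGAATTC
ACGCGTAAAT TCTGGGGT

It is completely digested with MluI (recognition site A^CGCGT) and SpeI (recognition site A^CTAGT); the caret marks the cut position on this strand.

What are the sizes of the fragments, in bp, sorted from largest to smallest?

MluI sites (ACGCGT) start at positions 30, 101.
MluI cuts after the first base of each site, so after positions 30, 101.
SpeI sites (ACTAGT) start at positions 16, 81.
SpeI cuts after the first base of each site, so after positions 16, 81.
Combined cut positions: 16, 30, 81, 101.
Circular molecule, 4 cuts → 4 fragments:
  17–30 → 14 bp
  31–81 → 51 bp
  82–101 → 20 bp
  102–118 then 1–16 → 17 + 16 = 33 bp
Sorted largest to smallest: 51, 33, 20, 14 bp.

51, 33, 20, 14 bp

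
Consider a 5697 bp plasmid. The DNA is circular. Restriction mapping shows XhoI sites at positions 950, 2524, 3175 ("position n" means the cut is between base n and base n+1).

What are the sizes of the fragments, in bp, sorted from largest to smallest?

Circular molecule, 3 cuts → 3 fragments:
  2524 − 950 = 1574 bp
  3175 − 2524 = 651 bp
  wrap: 5697 − 3175 + 950 = 3472 bp
Sorted largest to smallest: 3472, 1574, 651 bp.

3472, 1574, 651 bp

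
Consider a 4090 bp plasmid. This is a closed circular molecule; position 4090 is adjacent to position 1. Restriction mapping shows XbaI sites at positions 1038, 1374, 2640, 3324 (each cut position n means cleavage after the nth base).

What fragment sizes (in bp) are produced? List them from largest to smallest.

1804, 1266, 684, 336 bp

Circular molecule, 4 cuts → 4 fragments:
  1374 − 1038 = 336 bp
  2640 − 1374 = 1266 bp
  3324 − 2640 = 684 bp
  wrap: 4090 − 3324 + 1038 = 1804 bp
Sorted largest to smallest: 1804, 1266, 684, 336 bp.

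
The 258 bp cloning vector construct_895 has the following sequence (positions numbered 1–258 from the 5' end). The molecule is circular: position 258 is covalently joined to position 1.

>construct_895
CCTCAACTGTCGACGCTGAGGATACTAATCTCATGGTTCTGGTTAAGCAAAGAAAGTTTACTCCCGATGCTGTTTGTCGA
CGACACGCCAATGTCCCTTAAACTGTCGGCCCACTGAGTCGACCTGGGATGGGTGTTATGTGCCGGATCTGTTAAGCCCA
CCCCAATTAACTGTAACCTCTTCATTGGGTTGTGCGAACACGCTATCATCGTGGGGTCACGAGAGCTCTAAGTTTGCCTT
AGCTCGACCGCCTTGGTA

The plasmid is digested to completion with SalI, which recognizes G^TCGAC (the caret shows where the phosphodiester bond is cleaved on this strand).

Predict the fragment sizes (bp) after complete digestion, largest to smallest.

149, 67, 42 bp

SalI sites (GTCGAC) start at positions 9, 76, 118.
SalI cuts after the first base of each site, so after positions 9, 76, 118.
Circular molecule, 3 cuts → 3 fragments:
  10–76 → 67 bp
  77–118 → 42 bp
  119–258 then 1–9 → 140 + 9 = 149 bp
Sorted largest to smallest: 149, 67, 42 bp.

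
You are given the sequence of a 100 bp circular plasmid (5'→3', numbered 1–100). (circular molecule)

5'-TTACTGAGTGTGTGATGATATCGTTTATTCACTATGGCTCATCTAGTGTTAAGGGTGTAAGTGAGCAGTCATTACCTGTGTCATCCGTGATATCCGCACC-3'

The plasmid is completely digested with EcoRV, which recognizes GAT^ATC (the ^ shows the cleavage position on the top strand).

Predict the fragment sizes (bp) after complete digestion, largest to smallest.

72, 28 bp

EcoRV sites (GATATC) start at positions 17, 89.
EcoRV cuts after base 3 of each site, so after positions 19, 91.
Circular molecule, 2 cuts → 2 fragments:
  20–91 → 72 bp
  92–100 then 1–19 → 9 + 19 = 28 bp
Sorted largest to smallest: 72, 28 bp.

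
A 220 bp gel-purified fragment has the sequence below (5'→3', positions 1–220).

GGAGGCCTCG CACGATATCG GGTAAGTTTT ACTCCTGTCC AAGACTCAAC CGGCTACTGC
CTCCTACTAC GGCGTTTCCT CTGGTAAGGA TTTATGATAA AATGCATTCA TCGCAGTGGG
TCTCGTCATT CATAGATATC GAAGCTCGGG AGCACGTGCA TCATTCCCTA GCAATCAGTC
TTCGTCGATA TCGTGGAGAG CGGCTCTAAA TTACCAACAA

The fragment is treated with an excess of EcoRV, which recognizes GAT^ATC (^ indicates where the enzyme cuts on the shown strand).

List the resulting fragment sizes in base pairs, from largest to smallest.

121, 52, 31, 16 bp

EcoRV sites (GATATC) start at positions 14, 135, 187.
EcoRV cuts after base 3 of each site, so after positions 16, 137, 189.
Linear molecule, 3 cuts → 4 fragments:
  1–16 → 16 bp
  17–137 → 121 bp
  138–189 → 52 bp
  190–220 → 31 bp
Sorted largest to smallest: 121, 52, 31, 16 bp.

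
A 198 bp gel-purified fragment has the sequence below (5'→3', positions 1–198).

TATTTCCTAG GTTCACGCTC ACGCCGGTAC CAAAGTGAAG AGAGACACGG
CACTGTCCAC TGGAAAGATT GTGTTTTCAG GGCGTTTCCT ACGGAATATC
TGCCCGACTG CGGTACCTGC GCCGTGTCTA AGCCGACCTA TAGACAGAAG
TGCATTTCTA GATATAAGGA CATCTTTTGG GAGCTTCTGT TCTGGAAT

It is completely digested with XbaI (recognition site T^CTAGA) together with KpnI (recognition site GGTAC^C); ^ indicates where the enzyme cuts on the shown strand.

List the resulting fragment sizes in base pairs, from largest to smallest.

The XbaI site (TCTAGA) starts at position 157.
XbaI cuts after the first base of each site, so after position 157.
KpnI sites (GGTACC) start at positions 26, 112.
KpnI cuts after base 5 of each site (before the last base), so after positions 30, 116.
Combined cut positions: 30, 116, 157.
Linear molecule, 3 cuts → 4 fragments:
  1–30 → 30 bp
  31–116 → 86 bp
  117–157 → 41 bp
  158–198 → 41 bp
Sorted largest to smallest: 86, 41, 41, 30 bp.

86, 41, 41, 30 bp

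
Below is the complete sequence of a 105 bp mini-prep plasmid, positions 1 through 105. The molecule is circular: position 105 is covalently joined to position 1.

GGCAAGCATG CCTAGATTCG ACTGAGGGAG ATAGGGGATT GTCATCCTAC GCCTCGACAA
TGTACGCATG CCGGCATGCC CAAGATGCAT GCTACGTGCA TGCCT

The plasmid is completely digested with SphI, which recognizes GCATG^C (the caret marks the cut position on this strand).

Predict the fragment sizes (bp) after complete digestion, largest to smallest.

60, 13, 13, 11, 8 bp

SphI sites (GCATGC) start at positions 6, 66, 74, 87, 98.
SphI cuts after base 5 of each site (before the last base), so after positions 10, 70, 78, 91, 102.
Circular molecule, 5 cuts → 5 fragments:
  11–70 → 60 bp
  71–78 → 8 bp
  79–91 → 13 bp
  92–102 → 11 bp
  103–105 then 1–10 → 3 + 10 = 13 bp
Sorted largest to smallest: 60, 13, 13, 11, 8 bp.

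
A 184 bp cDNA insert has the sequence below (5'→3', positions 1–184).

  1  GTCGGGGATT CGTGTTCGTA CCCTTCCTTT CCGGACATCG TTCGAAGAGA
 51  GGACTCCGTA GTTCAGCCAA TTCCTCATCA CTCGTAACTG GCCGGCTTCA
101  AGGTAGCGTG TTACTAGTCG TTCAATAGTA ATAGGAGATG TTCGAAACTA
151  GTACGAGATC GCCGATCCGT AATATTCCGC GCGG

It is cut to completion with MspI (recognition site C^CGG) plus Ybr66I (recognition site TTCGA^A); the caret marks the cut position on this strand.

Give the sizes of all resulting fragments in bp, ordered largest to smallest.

MspI sites (CCGG) start at positions 31, 92.
MspI cuts after the first base of each site, so after positions 31, 92.
Ybr66I sites (TTCGAA) start at positions 41, 141.
Ybr66I cuts after base 5 of each site (before the last base), so after positions 45, 145.
Combined cut positions: 31, 45, 92, 145.
Linear molecule, 4 cuts → 5 fragments:
  1–31 → 31 bp
  32–45 → 14 bp
  46–92 → 47 bp
  93–145 → 53 bp
  146–184 → 39 bp
Sorted largest to smallest: 53, 47, 39, 31, 14 bp.

53, 47, 39, 31, 14 bp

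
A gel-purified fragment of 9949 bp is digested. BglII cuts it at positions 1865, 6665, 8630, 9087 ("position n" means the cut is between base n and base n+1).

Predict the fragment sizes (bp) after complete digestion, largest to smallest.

Linear molecule, 4 cuts → 5 fragments:
  1865 − 0 = 1865 bp
  6665 − 1865 = 4800 bp
  8630 − 6665 = 1965 bp
  9087 − 8630 = 457 bp
  9949 − 9087 = 862 bp
Sorted largest to smallest: 4800, 1965, 1865, 862, 457 bp.

4800, 1965, 1865, 862, 457 bp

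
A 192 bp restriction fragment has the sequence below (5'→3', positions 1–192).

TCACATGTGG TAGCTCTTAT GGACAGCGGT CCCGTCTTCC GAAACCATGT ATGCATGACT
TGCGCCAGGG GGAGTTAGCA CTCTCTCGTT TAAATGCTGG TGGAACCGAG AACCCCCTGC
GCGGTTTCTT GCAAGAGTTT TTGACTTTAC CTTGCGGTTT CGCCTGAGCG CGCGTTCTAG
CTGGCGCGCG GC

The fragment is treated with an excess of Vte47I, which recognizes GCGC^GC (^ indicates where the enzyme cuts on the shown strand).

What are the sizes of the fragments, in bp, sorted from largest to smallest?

171, 16, 5 bp

Vte47I sites (GCGCGC) start at positions 168, 184.
Vte47I cuts after base 4 of each site, so after positions 171, 187.
Linear molecule, 2 cuts → 3 fragments:
  1–171 → 171 bp
  172–187 → 16 bp
  188–192 → 5 bp
Sorted largest to smallest: 171, 16, 5 bp.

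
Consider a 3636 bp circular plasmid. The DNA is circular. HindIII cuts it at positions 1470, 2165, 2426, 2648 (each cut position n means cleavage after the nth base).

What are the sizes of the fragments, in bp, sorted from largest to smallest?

2458, 695, 261, 222 bp

Circular molecule, 4 cuts → 4 fragments:
  2165 − 1470 = 695 bp
  2426 − 2165 = 261 bp
  2648 − 2426 = 222 bp
  wrap: 3636 − 2648 + 1470 = 2458 bp
Sorted largest to smallest: 2458, 695, 261, 222 bp.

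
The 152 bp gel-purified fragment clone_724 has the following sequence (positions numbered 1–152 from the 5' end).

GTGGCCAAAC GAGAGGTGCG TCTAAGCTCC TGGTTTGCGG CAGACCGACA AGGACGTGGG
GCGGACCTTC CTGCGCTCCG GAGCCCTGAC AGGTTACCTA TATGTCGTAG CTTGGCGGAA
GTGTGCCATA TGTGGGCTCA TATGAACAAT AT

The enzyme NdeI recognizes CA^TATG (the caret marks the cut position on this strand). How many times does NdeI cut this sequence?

2

CATATG occurs starting at positions 127, 139.
NdeI cuts at 2 sites.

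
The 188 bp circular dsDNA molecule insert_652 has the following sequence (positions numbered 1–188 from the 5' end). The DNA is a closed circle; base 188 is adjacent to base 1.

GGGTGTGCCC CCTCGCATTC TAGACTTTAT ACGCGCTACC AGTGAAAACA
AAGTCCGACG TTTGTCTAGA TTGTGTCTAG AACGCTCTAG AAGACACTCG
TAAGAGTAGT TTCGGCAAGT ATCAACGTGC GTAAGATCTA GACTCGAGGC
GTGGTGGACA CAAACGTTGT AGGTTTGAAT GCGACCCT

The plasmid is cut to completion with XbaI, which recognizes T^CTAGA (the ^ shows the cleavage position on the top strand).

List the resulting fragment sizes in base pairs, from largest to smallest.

XbaI sites (TCTAGA) start at positions 19, 65, 76, 86, 137.
XbaI cuts after the first base of each site, so after positions 19, 65, 76, 86, 137.
Circular molecule, 5 cuts → 5 fragments:
  20–65 → 46 bp
  66–76 → 11 bp
  77–86 → 10 bp
  87–137 → 51 bp
  138–188 then 1–19 → 51 + 19 = 70 bp
Sorted largest to smallest: 70, 51, 46, 11, 10 bp.

70, 51, 46, 11, 10 bp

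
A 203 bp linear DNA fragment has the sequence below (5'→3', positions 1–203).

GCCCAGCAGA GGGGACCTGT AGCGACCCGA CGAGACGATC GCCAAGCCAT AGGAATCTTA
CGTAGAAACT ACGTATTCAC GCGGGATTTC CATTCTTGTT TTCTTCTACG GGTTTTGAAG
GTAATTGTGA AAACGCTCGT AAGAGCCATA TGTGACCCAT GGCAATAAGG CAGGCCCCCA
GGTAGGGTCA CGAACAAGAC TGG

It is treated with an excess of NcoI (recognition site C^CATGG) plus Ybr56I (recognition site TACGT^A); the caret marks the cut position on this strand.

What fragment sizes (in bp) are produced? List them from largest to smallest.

83, 63, 46, 11 bp

The NcoI site (CCATGG) starts at position 157.
NcoI cuts after the first base of each site, so after position 157.
Ybr56I sites (TACGTA) start at positions 59, 70.
Ybr56I cuts after base 5 of each site (before the last base), so after positions 63, 74.
Combined cut positions: 63, 74, 157.
Linear molecule, 3 cuts → 4 fragments:
  1–63 → 63 bp
  64–74 → 11 bp
  75–157 → 83 bp
  158–203 → 46 bp
Sorted largest to smallest: 83, 63, 46, 11 bp.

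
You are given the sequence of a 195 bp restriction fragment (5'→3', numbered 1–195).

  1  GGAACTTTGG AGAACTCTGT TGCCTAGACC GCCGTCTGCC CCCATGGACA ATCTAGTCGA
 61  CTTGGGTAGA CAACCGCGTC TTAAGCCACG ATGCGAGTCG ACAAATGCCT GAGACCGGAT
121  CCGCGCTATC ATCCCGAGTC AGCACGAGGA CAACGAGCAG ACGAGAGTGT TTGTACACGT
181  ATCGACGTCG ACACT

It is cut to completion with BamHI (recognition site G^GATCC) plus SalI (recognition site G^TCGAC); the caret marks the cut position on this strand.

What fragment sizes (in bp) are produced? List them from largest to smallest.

The BamHI site (GGATCC) starts at position 117.
BamHI cuts after the first base of each site, so after position 117.
SalI sites (GTCGAC) start at positions 56, 97, 187.
SalI cuts after the first base of each site, so after positions 56, 97, 187.
Combined cut positions: 56, 97, 117, 187.
Linear molecule, 4 cuts → 5 fragments:
  1–56 → 56 bp
  57–97 → 41 bp
  98–117 → 20 bp
  118–187 → 70 bp
  188–195 → 8 bp
Sorted largest to smallest: 70, 56, 41, 20, 8 bp.

70, 56, 41, 20, 8 bp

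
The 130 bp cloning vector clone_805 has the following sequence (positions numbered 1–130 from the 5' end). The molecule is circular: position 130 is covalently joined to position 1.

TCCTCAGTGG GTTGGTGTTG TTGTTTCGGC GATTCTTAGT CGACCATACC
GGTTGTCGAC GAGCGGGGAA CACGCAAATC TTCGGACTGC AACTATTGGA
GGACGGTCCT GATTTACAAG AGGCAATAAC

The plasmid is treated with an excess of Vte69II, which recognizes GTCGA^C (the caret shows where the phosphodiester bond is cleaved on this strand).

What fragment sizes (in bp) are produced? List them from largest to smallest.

Vte69II sites (GTCGAC) start at positions 39, 55.
Vte69II cuts after base 5 of each site (before the last base), so after positions 43, 59.
Circular molecule, 2 cuts → 2 fragments:
  44–59 → 16 bp
  60–130 then 1–43 → 71 + 43 = 114 bp
Sorted largest to smallest: 114, 16 bp.

114, 16 bp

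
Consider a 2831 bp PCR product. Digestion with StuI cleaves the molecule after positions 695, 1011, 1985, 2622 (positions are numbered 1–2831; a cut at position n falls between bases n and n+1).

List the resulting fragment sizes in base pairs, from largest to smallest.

Linear molecule, 4 cuts → 5 fragments:
  695 − 0 = 695 bp
  1011 − 695 = 316 bp
  1985 − 1011 = 974 bp
  2622 − 1985 = 637 bp
  2831 − 2622 = 209 bp
Sorted largest to smallest: 974, 695, 637, 316, 209 bp.

974, 695, 637, 316, 209 bp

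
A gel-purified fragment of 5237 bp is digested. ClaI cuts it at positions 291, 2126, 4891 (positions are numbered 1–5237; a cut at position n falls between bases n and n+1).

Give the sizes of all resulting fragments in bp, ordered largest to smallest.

2765, 1835, 346, 291 bp

Linear molecule, 3 cuts → 4 fragments:
  291 − 0 = 291 bp
  2126 − 291 = 1835 bp
  4891 − 2126 = 2765 bp
  5237 − 4891 = 346 bp
Sorted largest to smallest: 2765, 1835, 346, 291 bp.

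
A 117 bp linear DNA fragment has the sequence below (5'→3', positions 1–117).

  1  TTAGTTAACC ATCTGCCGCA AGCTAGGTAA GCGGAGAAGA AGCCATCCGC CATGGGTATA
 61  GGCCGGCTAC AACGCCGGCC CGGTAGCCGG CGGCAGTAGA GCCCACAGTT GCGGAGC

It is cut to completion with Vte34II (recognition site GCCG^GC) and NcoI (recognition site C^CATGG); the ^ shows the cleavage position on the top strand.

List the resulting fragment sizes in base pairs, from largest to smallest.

50, 28, 15, 12, 12 bp

Vte34II sites (GCCGGC) start at positions 62, 74, 86.
Vte34II cuts after base 4 of each site, so after positions 65, 77, 89.
The NcoI site (CCATGG) starts at position 50.
NcoI cuts after the first base of each site, so after position 50.
Combined cut positions: 50, 65, 77, 89.
Linear molecule, 4 cuts → 5 fragments:
  1–50 → 50 bp
  51–65 → 15 bp
  66–77 → 12 bp
  78–89 → 12 bp
  90–117 → 28 bp
Sorted largest to smallest: 50, 28, 15, 12, 12 bp.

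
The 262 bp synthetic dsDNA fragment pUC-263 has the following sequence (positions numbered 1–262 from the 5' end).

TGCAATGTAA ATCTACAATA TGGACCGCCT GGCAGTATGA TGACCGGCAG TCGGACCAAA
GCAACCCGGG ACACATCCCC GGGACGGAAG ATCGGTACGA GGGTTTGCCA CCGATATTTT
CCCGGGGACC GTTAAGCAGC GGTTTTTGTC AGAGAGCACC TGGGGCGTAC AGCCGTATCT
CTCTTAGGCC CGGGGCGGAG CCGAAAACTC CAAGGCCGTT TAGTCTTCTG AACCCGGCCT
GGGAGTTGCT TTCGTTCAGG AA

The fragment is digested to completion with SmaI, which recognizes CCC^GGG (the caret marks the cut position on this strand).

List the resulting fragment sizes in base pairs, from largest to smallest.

71, 68, 67, 43, 13 bp

SmaI sites (CCCGGG) start at positions 65, 78, 121, 189.
SmaI cuts after base 3 of each site, so after positions 67, 80, 123, 191.
Linear molecule, 4 cuts → 5 fragments:
  1–67 → 67 bp
  68–80 → 13 bp
  81–123 → 43 bp
  124–191 → 68 bp
  192–262 → 71 bp
Sorted largest to smallest: 71, 68, 67, 43, 13 bp.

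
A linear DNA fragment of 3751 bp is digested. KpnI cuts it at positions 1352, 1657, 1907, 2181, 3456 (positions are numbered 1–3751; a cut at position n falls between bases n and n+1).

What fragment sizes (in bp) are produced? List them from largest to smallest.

1352, 1275, 305, 295, 274, 250 bp

Linear molecule, 5 cuts → 6 fragments:
  1352 − 0 = 1352 bp
  1657 − 1352 = 305 bp
  1907 − 1657 = 250 bp
  2181 − 1907 = 274 bp
  3456 − 2181 = 1275 bp
  3751 − 3456 = 295 bp
Sorted largest to smallest: 1352, 1275, 305, 295, 274, 250 bp.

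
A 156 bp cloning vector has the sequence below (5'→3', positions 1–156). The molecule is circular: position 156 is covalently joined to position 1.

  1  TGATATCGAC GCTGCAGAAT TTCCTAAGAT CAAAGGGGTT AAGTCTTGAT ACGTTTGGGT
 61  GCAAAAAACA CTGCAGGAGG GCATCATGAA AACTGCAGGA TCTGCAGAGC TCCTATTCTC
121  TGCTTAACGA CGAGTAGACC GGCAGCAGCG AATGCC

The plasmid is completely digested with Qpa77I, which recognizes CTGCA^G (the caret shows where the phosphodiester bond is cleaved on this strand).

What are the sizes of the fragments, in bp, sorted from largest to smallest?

66, 59, 22, 9 bp

Qpa77I sites (CTGCAG) start at positions 12, 71, 93, 102.
Qpa77I cuts after base 5 of each site (before the last base), so after positions 16, 75, 97, 106.
Circular molecule, 4 cuts → 4 fragments:
  17–75 → 59 bp
  76–97 → 22 bp
  98–106 → 9 bp
  107–156 then 1–16 → 50 + 16 = 66 bp
Sorted largest to smallest: 66, 59, 22, 9 bp.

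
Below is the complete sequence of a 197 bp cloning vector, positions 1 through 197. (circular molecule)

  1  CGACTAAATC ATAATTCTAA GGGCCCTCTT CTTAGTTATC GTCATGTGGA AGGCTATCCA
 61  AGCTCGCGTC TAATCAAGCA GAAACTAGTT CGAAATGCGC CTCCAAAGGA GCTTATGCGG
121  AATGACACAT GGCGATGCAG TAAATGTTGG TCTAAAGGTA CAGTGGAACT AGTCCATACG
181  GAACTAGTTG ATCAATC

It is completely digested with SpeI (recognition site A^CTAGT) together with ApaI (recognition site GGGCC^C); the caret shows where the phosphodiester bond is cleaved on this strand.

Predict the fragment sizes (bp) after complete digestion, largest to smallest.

84, 59, 39, 15 bp

SpeI sites (ACTAGT) start at positions 84, 168, 183.
SpeI cuts after the first base of each site, so after positions 84, 168, 183.
The ApaI site (GGGCCC) starts at position 21.
ApaI cuts after base 5 of each site (before the last base), so after position 25.
Combined cut positions: 25, 84, 168, 183.
Circular molecule, 4 cuts → 4 fragments:
  26–84 → 59 bp
  85–168 → 84 bp
  169–183 → 15 bp
  184–197 then 1–25 → 14 + 25 = 39 bp
Sorted largest to smallest: 84, 59, 39, 15 bp.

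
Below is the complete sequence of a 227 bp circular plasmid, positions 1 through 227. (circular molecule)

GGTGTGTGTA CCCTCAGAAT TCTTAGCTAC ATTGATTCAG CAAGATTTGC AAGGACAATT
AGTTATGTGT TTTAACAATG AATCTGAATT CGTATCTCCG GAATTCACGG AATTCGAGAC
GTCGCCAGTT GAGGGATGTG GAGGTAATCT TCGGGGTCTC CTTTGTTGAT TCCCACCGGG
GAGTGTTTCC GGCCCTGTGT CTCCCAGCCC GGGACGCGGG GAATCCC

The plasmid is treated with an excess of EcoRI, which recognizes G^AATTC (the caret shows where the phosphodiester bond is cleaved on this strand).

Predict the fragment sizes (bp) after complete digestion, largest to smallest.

134, 69, 15, 9 bp

EcoRI sites (GAATTC) start at positions 17, 86, 101, 110.
EcoRI cuts after the first base of each site, so after positions 17, 86, 101, 110.
Circular molecule, 4 cuts → 4 fragments:
  18–86 → 69 bp
  87–101 → 15 bp
  102–110 → 9 bp
  111–227 then 1–17 → 117 + 17 = 134 bp
Sorted largest to smallest: 134, 69, 15, 9 bp.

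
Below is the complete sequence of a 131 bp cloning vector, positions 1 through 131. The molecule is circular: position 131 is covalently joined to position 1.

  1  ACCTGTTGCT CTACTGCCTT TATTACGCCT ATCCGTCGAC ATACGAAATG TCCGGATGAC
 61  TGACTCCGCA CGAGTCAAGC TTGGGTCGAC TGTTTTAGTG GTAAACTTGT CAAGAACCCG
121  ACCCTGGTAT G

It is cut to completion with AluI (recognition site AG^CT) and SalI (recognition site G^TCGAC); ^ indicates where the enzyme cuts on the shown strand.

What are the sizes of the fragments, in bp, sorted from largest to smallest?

The AluI site (AGCT) starts at position 78.
AluI cuts after base 2 of each site, so after position 79.
SalI sites (GTCGAC) start at positions 35, 85.
SalI cuts after the first base of each site, so after positions 35, 85.
Combined cut positions: 35, 79, 85.
Circular molecule, 3 cuts → 3 fragments:
  36–79 → 44 bp
  80–85 → 6 bp
  86–131 then 1–35 → 46 + 35 = 81 bp
Sorted largest to smallest: 81, 44, 6 bp.

81, 44, 6 bp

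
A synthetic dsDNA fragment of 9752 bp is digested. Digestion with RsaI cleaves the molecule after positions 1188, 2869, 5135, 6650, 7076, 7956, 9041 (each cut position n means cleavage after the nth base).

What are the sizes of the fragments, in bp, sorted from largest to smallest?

2266, 1681, 1515, 1188, 1085, 880, 711, 426 bp

Linear molecule, 7 cuts → 8 fragments:
  1188 − 0 = 1188 bp
  2869 − 1188 = 1681 bp
  5135 − 2869 = 2266 bp
  6650 − 5135 = 1515 bp
  7076 − 6650 = 426 bp
  7956 − 7076 = 880 bp
  9041 − 7956 = 1085 bp
  9752 − 9041 = 711 bp
Sorted largest to smallest: 2266, 1681, 1515, 1188, 1085, 880, 711, 426 bp.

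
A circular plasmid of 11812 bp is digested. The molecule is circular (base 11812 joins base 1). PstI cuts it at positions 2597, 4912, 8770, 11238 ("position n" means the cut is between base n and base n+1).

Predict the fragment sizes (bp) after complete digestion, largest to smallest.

Circular molecule, 4 cuts → 4 fragments:
  4912 − 2597 = 2315 bp
  8770 − 4912 = 3858 bp
  11238 − 8770 = 2468 bp
  wrap: 11812 − 11238 + 2597 = 3171 bp
Sorted largest to smallest: 3858, 3171, 2468, 2315 bp.

3858, 3171, 2468, 2315 bp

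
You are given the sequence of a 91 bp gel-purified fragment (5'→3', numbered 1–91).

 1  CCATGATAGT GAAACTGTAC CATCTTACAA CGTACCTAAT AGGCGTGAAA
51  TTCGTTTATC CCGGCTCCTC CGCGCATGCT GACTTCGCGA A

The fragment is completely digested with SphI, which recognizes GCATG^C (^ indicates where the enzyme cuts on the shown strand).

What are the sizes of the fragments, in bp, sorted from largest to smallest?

78, 13 bp

The SphI site (GCATGC) starts at position 74.
SphI cuts after base 5 of each site (before the last base), so after position 78.
Linear molecule, 1 cut → 2 fragments:
  1–78 → 78 bp
  79–91 → 13 bp
Sorted largest to smallest: 78, 13 bp.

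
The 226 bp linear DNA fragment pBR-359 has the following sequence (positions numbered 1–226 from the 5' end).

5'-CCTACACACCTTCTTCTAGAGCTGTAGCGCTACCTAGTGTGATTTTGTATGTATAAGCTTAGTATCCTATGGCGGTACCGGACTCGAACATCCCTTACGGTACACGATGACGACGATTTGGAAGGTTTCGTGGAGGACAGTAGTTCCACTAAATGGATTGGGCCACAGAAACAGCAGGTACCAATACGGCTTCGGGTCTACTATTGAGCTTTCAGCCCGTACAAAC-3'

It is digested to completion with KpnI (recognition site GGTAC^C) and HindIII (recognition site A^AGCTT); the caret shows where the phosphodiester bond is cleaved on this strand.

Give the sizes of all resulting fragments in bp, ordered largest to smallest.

KpnI sites (GGTACC) start at positions 74, 177.
KpnI cuts after base 5 of each site (before the last base), so after positions 78, 181.
The HindIII site (AAGCTT) starts at position 55.
HindIII cuts after the first base of each site, so after position 55.
Combined cut positions: 55, 78, 181.
Linear molecule, 3 cuts → 4 fragments:
  1–55 → 55 bp
  56–78 → 23 bp
  79–181 → 103 bp
  182–226 → 45 bp
Sorted largest to smallest: 103, 55, 45, 23 bp.

103, 55, 45, 23 bp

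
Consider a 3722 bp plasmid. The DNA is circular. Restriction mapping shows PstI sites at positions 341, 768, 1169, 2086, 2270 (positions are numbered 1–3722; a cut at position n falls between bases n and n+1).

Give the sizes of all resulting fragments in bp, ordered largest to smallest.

Circular molecule, 5 cuts → 5 fragments:
  768 − 341 = 427 bp
  1169 − 768 = 401 bp
  2086 − 1169 = 917 bp
  2270 − 2086 = 184 bp
  wrap: 3722 − 2270 + 341 = 1793 bp
Sorted largest to smallest: 1793, 917, 427, 401, 184 bp.

1793, 917, 427, 401, 184 bp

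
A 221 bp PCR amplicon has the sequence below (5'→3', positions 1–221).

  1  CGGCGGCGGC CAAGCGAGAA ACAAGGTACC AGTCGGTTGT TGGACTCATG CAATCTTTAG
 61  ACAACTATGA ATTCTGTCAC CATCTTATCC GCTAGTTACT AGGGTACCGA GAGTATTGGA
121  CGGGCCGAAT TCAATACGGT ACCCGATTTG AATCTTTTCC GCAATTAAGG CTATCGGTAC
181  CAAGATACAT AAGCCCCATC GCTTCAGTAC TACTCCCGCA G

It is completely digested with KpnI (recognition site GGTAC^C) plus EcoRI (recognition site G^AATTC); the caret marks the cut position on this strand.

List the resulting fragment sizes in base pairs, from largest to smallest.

41, 40, 38, 38, 29, 20, 15 bp

KpnI sites (GGTACC) start at positions 25, 103, 138, 176.
KpnI cuts after base 5 of each site (before the last base), so after positions 29, 107, 142, 180.
EcoRI sites (GAATTC) start at positions 69, 127.
EcoRI cuts after the first base of each site, so after positions 69, 127.
Combined cut positions: 29, 69, 107, 127, 142, 180.
Linear molecule, 6 cuts → 7 fragments:
  1–29 → 29 bp
  30–69 → 40 bp
  70–107 → 38 bp
  108–127 → 20 bp
  128–142 → 15 bp
  143–180 → 38 bp
  181–221 → 41 bp
Sorted largest to smallest: 41, 40, 38, 38, 29, 20, 15 bp.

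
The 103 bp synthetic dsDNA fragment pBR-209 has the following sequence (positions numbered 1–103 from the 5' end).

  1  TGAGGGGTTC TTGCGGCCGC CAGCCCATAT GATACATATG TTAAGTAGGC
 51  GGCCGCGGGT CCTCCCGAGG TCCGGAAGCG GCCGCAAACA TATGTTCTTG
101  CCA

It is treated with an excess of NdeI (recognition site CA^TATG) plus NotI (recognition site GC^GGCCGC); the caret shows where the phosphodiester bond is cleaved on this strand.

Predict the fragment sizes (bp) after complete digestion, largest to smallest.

NdeI sites (CATATG) start at positions 26, 35, 89.
NdeI cuts after base 2 of each site, so after positions 27, 36, 90.
NotI sites (GCGGCCGC) start at positions 13, 49, 78.
NotI cuts after base 2 of each site, so after positions 14, 50, 79.
Combined cut positions: 14, 27, 36, 50, 79, 90.
Linear molecule, 6 cuts → 7 fragments:
  1–14 → 14 bp
  15–27 → 13 bp
  28–36 → 9 bp
  37–50 → 14 bp
  51–79 → 29 bp
  80–90 → 11 bp
  91–103 → 13 bp
Sorted largest to smallest: 29, 14, 14, 13, 13, 11, 9 bp.

29, 14, 14, 13, 13, 11, 9 bp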